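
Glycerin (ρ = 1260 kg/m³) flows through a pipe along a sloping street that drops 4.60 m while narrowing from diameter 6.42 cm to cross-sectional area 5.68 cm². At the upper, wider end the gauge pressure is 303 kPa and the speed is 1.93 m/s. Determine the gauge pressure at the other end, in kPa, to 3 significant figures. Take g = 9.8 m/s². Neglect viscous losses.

P₂ = 286 kPa

Continuity gives A₁v₁ = A₂v₂, so v₂ = (32.4 cm²)/(5.68 cm²) × 1.93 m/s = 11.0 m/s.
Applying Bernoulli between the two ends and solving for P₂: P₂ = P₁ + ½ρ(v₁² − v₂²) − ρgΔh.
P₂ = 303000 + ½·1260·(1.93² − 11.0²) − 1260·9.8·(−4.60) = 303000 + (-73900) − (-56800) = 286000 Pa.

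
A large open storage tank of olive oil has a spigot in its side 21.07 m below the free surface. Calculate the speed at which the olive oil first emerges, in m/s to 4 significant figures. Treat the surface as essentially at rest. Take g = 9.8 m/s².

20.32 m/s

Bernoulli from surface to hole (P equal, v_surface ≈ 0): v = √(2gh) = √(2×9.8×21.07) = 20.32 m/s.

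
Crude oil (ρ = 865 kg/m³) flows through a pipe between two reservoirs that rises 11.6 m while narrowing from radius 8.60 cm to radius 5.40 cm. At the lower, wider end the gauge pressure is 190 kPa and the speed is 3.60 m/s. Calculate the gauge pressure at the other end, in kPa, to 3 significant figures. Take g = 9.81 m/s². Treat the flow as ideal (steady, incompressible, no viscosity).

P₂ ≈ 61.1 kPa

The volume flow rate is constant, so v₂ = (A₁/A₂)v₁ = (232/91.6)·3.60 = 9.13 m/s.
Energy conservation along the streamline gives P₂ = P₁ − ½ρ(v₂² − v₁²) − ρg(h₂ − h₁).
P₂ = 190000 + ½·865·(3.60² − 9.13²) − 865·9.81·(+11.6) = 190000 + (-30500) − (98400) = 61100 Pa.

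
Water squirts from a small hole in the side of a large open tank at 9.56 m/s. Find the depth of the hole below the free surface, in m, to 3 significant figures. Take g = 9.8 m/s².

4.66 m

Inverting v = √(2gh) gives h = v² / 2g.
h = 9.56²/(2·9.8) = 91.4/19.60 = 4.66 m.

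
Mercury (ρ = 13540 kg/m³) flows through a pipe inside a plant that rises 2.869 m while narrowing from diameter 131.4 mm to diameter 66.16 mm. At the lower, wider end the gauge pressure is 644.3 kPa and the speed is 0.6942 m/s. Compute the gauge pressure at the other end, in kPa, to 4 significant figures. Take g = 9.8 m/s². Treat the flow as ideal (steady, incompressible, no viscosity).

P₂ ≈ 216.1 kPa

Mass conservation (A₁v₁ = A₂v₂) gives v₂ = 0.6942 × 135.6/34.38 = 2.738 m/s.
Bernoulli: P₁ + ½ρv₁² + ρg h₁ = P₂ + ½ρv₂² + ρg h₂, so P₂ = P₁ + ½ρ(v₁² − v₂²) − ρg(h₂ − h₁).
P₂ = 644300 + ½·13540·(0.6942² − 2.738²) − 13540·9.8·(+2.869) = 644300 + (-47500) − (380700) = 216100 Pa.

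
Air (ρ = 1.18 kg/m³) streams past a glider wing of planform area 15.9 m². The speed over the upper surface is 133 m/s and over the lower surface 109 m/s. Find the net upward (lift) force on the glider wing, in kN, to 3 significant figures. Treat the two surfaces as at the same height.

From P + ½ρv² = const at equal height, P_low − P_up = ½ρ(v_up² − v_low²).
ΔP = ½·1.18·(133² − 109²) = 3430 Pa.
Lift = ΔP · A = 3430 × 15.9 = 54500 N.

F ≈ 54.5 kN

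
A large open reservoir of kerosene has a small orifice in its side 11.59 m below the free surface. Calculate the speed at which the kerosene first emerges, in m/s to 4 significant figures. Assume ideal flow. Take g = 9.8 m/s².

The surface is effectively still and both ends are open, so ½v² = gh and v = √(2·9.8·11.59) = 15.07 m/s.

v ≈ 15.07 m/s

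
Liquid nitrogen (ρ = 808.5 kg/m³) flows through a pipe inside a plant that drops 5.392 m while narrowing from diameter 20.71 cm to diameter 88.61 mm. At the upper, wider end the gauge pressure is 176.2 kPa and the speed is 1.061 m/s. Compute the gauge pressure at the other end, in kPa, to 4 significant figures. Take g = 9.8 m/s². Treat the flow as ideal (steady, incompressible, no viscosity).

Continuity gives A₁v₁ = A₂v₂, so v₂ = (336.9 cm²)/(61.67 cm²) × 1.061 m/s = 5.796 m/s.
Applying Bernoulli between the two ends and solving for P₂: P₂ = P₁ + ½ρ(v₁² − v₂²) − ρgΔh.
P₂ = 176200 + ½·808.5·(1.061² − 5.796²) − 808.5·9.8·(−5.392) = 176200 + (-13120) − (-42720) = 205800 Pa.

P₂ ≈ 205.8 kPa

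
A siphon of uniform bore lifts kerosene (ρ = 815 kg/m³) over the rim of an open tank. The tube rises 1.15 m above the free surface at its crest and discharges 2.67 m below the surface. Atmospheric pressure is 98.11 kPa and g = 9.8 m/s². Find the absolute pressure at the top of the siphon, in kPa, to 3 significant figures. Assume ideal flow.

P_top ≈ 67.6 kPa

From the surface to the outlet (both open to atmosphere, surface at rest): v = √(2g·h_out) = √(2·9.8·2.67) = 7.23 m/s.
Continuity keeps v the same throughout the tube; from surface to crest, P_atm + 0 = P_top + ½ρv² + ρg·h_top.
P_top = 98110 − ½·815·7.23² − 815·9.8·1.15 = 67600 Pa.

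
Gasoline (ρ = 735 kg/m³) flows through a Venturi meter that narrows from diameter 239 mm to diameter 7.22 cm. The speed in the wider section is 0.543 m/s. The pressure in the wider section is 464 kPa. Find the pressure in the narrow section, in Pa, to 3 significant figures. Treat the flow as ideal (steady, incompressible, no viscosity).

Mass conservation (A₁v₁ = A₂v₂) gives v₂ = 0.543 × 449/40.9 = 5.95 m/s.
The pipe is horizontal, so Bernoulli reduces to P₁ + ½ρv₁² = P₂ + ½ρv₂².
P₂ = P₁ − ½ρ(v₂² − v₁²) = 464000 − ½·735·(5.95² − 0.543²) = 464000 − 12900 = 451000 Pa.

P₂ = 451000 Pa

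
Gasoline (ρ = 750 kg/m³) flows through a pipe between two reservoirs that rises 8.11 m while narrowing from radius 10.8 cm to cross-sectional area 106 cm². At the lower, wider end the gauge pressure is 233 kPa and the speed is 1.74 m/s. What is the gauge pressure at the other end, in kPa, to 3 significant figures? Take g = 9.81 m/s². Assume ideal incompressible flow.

161 kPa

Mass conservation (A₁v₁ = A₂v₂) gives v₂ = 1.74 × 366/106 = 6.02 m/s.
Applying Bernoulli between the two ends and solving for P₂: P₂ = P₁ + ½ρ(v₁² − v₂²) − ρgΔh.
P₂ = 233000 + ½·750·(1.74² − 6.02²) − 750·9.81·(+8.11) = 233000 + (-12400) − (59700) = 161000 Pa.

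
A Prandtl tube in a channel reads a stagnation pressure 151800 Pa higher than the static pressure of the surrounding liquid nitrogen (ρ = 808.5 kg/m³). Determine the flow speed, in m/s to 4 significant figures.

v ≈ 19.38 m/s

At the stagnation point the flow is brought to rest, so Bernoulli gives P_stag − P_static = ½ρv².
v = √(2ΔP/ρ) = √(2·151800/808.5) = 19.38 m/s.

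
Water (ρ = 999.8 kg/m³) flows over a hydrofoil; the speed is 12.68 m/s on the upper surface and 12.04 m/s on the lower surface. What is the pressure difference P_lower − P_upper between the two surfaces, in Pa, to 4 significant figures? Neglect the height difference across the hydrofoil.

ΔP ≈ 7909 Pa

Bernoulli (same height): P_lower − P_upper = ½ρ(v_upper² − v_lower²).
ΔP = ½·999.8·(12.68² − 12.04²) = 7909 Pa.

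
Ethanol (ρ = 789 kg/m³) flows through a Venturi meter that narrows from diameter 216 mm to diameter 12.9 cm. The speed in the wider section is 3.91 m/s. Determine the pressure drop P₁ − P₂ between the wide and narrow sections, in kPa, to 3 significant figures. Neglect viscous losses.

The volume flow rate is constant, so v₂ = (A₁/A₂)v₁ = (366/131)·3.91 = 11.0 m/s.
The pipe is horizontal, so Bernoulli reduces to P₁ + ½ρv₁² = P₂ + ½ρv₂².
P₁ − P₂ = ½·789·(11.0² − 3.91²) = ½·789·105 = 41400 Pa.

41.4 kPa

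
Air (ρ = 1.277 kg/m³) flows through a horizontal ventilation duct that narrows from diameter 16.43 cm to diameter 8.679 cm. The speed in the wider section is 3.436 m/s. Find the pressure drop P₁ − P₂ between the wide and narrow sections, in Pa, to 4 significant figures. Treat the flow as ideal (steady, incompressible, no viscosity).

ΔP = 89.28 Pa

The volume flow rate is constant, so v₂ = (A₁/A₂)v₁ = (212.0/59.16)·3.436 = 12.31 m/s.
The pipe is horizontal, so Bernoulli reduces to P₁ + ½ρv₁² = P₂ + ½ρv₂².
P₁ − P₂ = ½·1.277·(12.31² − 3.436²) = ½·1.277·139.8 = 89.28 Pa.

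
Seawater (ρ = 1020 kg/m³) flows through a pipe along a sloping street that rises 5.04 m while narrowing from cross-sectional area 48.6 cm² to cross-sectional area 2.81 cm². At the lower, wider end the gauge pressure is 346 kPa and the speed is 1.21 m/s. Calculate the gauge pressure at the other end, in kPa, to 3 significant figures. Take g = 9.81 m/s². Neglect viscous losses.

P₂ ≈ 73.0 kPa

By continuity, v₂ = v₁·A₁/A₂ = 1.21·(48.6/2.81) = 20.9 m/s.
Applying Bernoulli between the two ends and solving for P₂: P₂ = P₁ + ½ρ(v₁² − v₂²) − ρgΔh.
P₂ = 346000 + ½·1020·(1.21² − 20.9²) − 1020·9.81·(+5.04) = 346000 + (-223000) − (50400) = 73000 Pa.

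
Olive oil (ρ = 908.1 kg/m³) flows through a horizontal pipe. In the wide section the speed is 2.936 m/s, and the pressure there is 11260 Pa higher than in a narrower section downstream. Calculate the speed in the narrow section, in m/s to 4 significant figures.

5.781 m/s

Horizontal Bernoulli: P₁ + ½ρv₁² = P₂ + ½ρv₂², so v₂² = v₁² + 2(P₁ − P₂)/ρ.
v₂ = √(2.936² + 2·11260/908.1) = √(8.620 + 24.80) = 5.781 m/s.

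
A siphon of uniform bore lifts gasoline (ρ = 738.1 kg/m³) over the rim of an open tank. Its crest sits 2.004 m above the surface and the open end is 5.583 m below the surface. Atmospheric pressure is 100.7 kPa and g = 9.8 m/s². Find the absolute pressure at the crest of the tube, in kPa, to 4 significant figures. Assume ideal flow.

From the surface to the outlet (both open to atmosphere, surface at rest): v = √(2g·h_out) = √(2·9.8·5.583) = 10.46 m/s.
Continuity keeps v the same throughout the tube; from surface to crest, P_atm + 0 = P_top + ½ρv² + ρg·h_top.
P_top = 100700 − ½·738.1·10.46² − 738.1·9.8·2.004 = 45820 Pa.

P_top ≈ 45.82 kPa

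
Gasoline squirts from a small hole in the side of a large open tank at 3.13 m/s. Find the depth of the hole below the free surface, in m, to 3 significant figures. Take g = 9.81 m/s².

For a small hole in a large open tank, ½v² = gh, giving h = v²/(2g).
h = 3.13²/(2·9.81) = 9.80/19.62 = 0.499 m.

0.499 m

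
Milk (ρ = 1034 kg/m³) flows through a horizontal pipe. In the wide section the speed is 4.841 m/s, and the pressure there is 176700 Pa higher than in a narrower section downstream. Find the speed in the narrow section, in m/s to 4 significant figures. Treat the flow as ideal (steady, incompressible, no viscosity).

v₂ = 19.11 m/s

Horizontal Bernoulli: P₁ + ½ρv₁² = P₂ + ½ρv₂², so v₂² = v₁² + 2(P₁ − P₂)/ρ.
v₂ = √(4.841² + 2·176700/1034) = √(23.44 + 341.8) = 19.11 m/s.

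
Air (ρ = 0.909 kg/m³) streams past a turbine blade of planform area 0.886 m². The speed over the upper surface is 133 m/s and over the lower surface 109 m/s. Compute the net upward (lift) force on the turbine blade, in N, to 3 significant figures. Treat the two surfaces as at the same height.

The faster flow above has the lower pressure; Bernoulli (same height) gives ΔP = ½ρ(v_up² − v_low²).
ΔP = ½·0.909·(133² − 109²) = 2640 Pa.
Lift = ΔP · A = 2640 × 0.886 = 2340 N.

F ≈ 2340 N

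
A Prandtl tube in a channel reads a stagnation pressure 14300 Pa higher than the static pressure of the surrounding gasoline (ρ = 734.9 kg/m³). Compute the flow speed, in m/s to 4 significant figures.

The dynamic pressure equals the rise in static pressure at the stagnation point: ΔP = ½ρv².
v = √(2ΔP/ρ) = √(2·14300/734.9) = 6.238 m/s.

v ≈ 6.238 m/s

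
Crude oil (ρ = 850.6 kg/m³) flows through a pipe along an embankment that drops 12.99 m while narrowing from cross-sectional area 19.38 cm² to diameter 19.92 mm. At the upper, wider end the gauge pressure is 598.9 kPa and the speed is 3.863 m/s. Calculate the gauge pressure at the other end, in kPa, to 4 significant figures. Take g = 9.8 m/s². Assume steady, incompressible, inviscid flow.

Mass conservation (A₁v₁ = A₂v₂) gives v₂ = 3.863 × 19.38/3.117 = 24.02 m/s.
Bernoulli: P₁ + ½ρv₁² + ρg h₁ = P₂ + ½ρv₂² + ρg h₂, so P₂ = P₁ + ½ρ(v₁² − v₂²) − ρg(h₂ − h₁).
P₂ = 598900 + ½·850.6·(3.863² − 24.02²) − 850.6·9.8·(−12.99) = 598900 + (-239100) − (-108300) = 468100 Pa.

P₂ ≈ 468.1 kPa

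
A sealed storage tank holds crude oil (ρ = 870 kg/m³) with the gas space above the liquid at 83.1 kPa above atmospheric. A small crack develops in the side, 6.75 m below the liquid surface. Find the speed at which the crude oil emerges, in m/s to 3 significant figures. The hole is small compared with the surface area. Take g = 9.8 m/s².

Take point 1 at the surface (v₁ ≈ 0) and point 2 at the hole (at atmospheric pressure). Bernoulli: P₁ + ρg h = P_atm + ½ρv₂².
With P₁ − P_atm = 83100 Pa, v₂ = √(2gh + 2ΔP/ρ) = √(2·9.8·6.75 + 2·83100/870) = 18.0 m/s.

v ≈ 18.0 m/s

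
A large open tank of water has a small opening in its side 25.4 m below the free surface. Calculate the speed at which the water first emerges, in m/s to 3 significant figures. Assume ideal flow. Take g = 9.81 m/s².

22.3 m/s

Torricelli's result v = √(2gh) gives v = √(2·9.81·25.4) = 22.3 m/s.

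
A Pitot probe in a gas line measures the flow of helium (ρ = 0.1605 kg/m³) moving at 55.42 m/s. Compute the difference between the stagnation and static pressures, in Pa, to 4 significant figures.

246.5 Pa

At the stagnation point the flow is brought to rest, so Bernoulli gives P_stag − P_static = ½ρv².
ΔP = ½·0.1605·55.42² = 246.5 Pa.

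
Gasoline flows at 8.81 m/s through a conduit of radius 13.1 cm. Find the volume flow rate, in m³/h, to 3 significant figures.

Q = A·v = 0.0539 m² × 8.81 m/s = 0.475 m³/s.
Converting: 0.475 m³/s × 3600 = 1710 m³/h.

Q = 1710 m³/h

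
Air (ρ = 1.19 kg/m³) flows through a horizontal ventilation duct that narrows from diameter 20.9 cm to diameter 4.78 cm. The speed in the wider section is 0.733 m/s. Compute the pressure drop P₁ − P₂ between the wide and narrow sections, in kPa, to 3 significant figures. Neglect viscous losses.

Mass conservation (A₁v₁ = A₂v₂) gives v₂ = 0.733 × 343/17.9 = 14.0 m/s.
With no height change, Bernoulli's equation is P₁ + ½ρv₁² = P₂ + ½ρv₂².
P₁ − P₂ = ½·1.19·(14.0² − 0.733²) = ½·1.19·196 = 117 Pa.

0.117 kPa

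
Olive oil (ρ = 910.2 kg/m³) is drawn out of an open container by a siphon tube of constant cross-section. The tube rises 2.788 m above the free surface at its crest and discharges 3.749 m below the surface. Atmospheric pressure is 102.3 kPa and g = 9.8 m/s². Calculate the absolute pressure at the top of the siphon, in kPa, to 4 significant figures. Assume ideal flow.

43.99 kPa

Bernoulli surface→outlet gives ½v² = g·h_out, so v = √(2·9.8·3.749) = 8.572 m/s.
With constant cross-section the crest speed equals v; applying Bernoulli from the surface up to the crest, P_top = P_atm − ½ρv² − ρg·h_top.
P_top = 102300 − ½·910.2·8.572² − 910.2·9.8·2.788 = 43990 Pa.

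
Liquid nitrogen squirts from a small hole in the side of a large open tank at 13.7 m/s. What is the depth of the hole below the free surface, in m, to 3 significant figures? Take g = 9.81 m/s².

For a small hole in a large open tank, ½v² = gh, giving h = v²/(2g).
h = 13.7²/(2·9.81) = 188/19.62 = 9.57 m.

h = 9.57 m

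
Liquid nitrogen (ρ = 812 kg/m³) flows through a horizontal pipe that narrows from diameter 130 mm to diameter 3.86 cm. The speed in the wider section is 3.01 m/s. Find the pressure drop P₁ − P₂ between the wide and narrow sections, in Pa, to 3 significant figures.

ΔP = 470000 Pa

The volume flow rate is constant, so v₂ = (A₁/A₂)v₁ = (133/11.7)·3.01 = 34.1 m/s.
The pipe is horizontal, so Bernoulli reduces to P₁ + ½ρv₁² = P₂ + ½ρv₂².
P₁ − P₂ = ½·812·(34.1² − 3.01²) = ½·812·1160 = 470000 Pa.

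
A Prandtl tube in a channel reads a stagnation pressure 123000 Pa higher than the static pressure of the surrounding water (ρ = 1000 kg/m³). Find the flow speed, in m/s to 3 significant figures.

Bernoulli between the free stream and the stagnation point: ½ρv² = P_stag − P_static.
v = √(2ΔP/ρ) = √(2·123000/1000) = 15.7 m/s.

v ≈ 15.7 m/s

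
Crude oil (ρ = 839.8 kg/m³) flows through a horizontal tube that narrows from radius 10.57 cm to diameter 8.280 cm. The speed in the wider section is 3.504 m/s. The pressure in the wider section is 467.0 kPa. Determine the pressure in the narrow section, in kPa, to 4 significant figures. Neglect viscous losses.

P₂ = 253.1 kPa

Continuity gives A₁v₁ = A₂v₂, so v₂ = (351.0 cm²)/(53.85 cm²) × 3.504 m/s = 22.84 m/s.
Bernoulli (h₁ = h₂): P₁ − P₂ = ½ρ(v₂² − v₁²).
P₂ = P₁ − ½ρ(v₂² − v₁²) = 467000 − ½·839.8·(22.84² − 3.504²) = 467000 − 213900 = 253100 Pa.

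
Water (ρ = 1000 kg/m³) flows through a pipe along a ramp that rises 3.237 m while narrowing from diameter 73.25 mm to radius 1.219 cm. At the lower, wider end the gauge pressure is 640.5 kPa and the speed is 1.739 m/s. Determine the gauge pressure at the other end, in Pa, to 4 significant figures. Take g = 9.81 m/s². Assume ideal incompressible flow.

Mass conservation (A₁v₁ = A₂v₂) gives v₂ = 1.739 × 42.14/4.668 = 15.70 m/s.
Applying Bernoulli between the two ends and solving for P₂: P₂ = P₁ + ½ρ(v₁² − v₂²) − ρgΔh.
P₂ = 640500 + ½·1000·(1.739² − 15.70²) − 1000·9.81·(+3.237) = 640500 + (-121700) − (31750) = 487000 Pa.

P₂ = 487000 Pa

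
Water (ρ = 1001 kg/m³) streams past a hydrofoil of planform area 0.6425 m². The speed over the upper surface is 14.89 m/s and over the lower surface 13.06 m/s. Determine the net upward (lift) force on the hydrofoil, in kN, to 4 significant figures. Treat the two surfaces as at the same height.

F ≈ 16.45 kN

With equal heights on the two surfaces, Bernoulli gives P_lower − P_upper = ½ρ(v_upper² − v_lower²).
ΔP = ½·1001·(14.89² − 13.06²) = 25600 Pa.
Lift = ΔP · A = 25600 × 0.6425 = 16450 N.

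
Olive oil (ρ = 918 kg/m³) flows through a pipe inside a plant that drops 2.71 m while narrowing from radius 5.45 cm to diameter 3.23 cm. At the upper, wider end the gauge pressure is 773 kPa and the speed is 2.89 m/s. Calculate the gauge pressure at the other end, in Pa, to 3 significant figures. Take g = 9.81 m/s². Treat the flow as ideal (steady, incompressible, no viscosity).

P₂ = 304000 Pa

Continuity gives A₁v₁ = A₂v₂, so v₂ = (93.3 cm²)/(8.19 cm²) × 2.89 m/s = 32.9 m/s.
Energy conservation along the streamline gives P₂ = P₁ − ½ρ(v₂² − v₁²) − ρg(h₂ − h₁).
P₂ = 773000 + ½·918·(2.89² − 32.9²) − 918·9.81·(−2.71) = 773000 + (-493000) − (-24400) = 304000 Pa.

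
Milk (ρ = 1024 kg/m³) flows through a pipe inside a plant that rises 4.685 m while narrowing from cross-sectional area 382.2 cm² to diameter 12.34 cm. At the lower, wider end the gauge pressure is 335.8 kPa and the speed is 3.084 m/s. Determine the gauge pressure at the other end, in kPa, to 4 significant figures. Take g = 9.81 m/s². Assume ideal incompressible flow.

By continuity, v₂ = v₁·A₁/A₂ = 3.084·(382.2/119.6) = 9.856 m/s.
Energy conservation along the streamline gives P₂ = P₁ − ½ρ(v₂² − v₁²) − ρg(h₂ − h₁).
P₂ = 335800 + ½·1024·(3.084² − 9.856²) − 1024·9.81·(+4.685) = 335800 + (-44860) − (47060) = 243900 Pa.

P₂ ≈ 243.9 kPa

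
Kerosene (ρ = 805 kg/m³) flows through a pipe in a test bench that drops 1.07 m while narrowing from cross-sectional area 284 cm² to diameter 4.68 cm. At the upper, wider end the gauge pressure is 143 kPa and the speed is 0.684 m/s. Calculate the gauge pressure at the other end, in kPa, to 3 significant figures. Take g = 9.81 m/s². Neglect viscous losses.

P₂ ≈ 100 kPa

Continuity gives A₁v₁ = A₂v₂, so v₂ = (284 cm²)/(17.2 cm²) × 0.684 m/s = 11.3 m/s.
Bernoulli: P₁ + ½ρv₁² + ρg h₁ = P₂ + ½ρv₂² + ρg h₂, so P₂ = P₁ + ½ρ(v₁² − v₂²) − ρg(h₂ − h₁).
P₂ = 143000 + ½·805·(0.684² − 11.3²) − 805·9.81·(−1.07) = 143000 + (-51100) − (-8450) = 100000 Pa.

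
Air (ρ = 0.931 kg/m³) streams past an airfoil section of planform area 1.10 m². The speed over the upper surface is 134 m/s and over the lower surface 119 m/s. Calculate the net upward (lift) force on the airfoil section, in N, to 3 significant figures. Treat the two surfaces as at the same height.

With equal heights on the two surfaces, Bernoulli gives P_lower − P_upper = ½ρ(v_upper² − v_lower²).
ΔP = ½·0.931·(134² − 119²) = 1770 Pa.
Lift = ΔP · A = 1770 × 1.10 = 1940 N.

F ≈ 1940 N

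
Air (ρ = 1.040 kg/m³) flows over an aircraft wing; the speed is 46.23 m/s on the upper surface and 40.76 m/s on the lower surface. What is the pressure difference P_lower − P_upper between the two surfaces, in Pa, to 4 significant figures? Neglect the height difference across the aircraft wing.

The pressure is lower where the speed is higher: ΔP = ½ρ(v_up² − v_low²).
ΔP = ½·1.040·(46.23² − 40.76²) = 247.4 Pa.

247.4 Pa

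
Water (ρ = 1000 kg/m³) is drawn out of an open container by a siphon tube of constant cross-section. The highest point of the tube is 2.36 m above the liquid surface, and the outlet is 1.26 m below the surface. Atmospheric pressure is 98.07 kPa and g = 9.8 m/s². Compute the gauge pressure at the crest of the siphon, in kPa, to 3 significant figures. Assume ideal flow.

From the surface to the outlet (both open to atmosphere, surface at rest): v = √(2g·h_out) = √(2·9.8·1.26) = 4.97 m/s.
With constant cross-section the crest speed equals v; applying Bernoulli from the surface up to the crest, P_top = P_atm − ½ρv² − ρg·h_top.
P_top = 98070 − ½·1000·4.97² − 1000·9.8·2.36 = 62600 Pa. So P_gauge = P_top − P_atm = -35500 Pa.

P_gauge ≈ -35.5 kPa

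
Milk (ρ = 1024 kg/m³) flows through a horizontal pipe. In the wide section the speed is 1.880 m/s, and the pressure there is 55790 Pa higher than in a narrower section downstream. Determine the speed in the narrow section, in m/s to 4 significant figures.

Horizontal Bernoulli: P₁ + ½ρv₁² = P₂ + ½ρv₂², so v₂² = v₁² + 2(P₁ − P₂)/ρ.
v₂ = √(1.880² + 2·55790/1024) = √(3.534 + 109.0) = 10.61 m/s.

10.61 m/s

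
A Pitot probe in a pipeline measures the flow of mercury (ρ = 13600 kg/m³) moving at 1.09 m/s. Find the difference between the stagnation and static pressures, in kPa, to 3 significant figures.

Bernoulli between the free stream and the stagnation point: ½ρv² = P_stag − P_static.
ΔP = ½·13600·1.09² = 8080 Pa.

8.08 kPa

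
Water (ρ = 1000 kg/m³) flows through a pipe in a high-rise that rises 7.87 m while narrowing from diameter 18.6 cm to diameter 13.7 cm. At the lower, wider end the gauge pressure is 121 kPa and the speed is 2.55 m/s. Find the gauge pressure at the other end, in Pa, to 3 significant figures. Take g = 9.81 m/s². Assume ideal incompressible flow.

The volume flow rate is constant, so v₂ = (A₁/A₂)v₁ = (272/147)·2.55 = 4.70 m/s.
Applying Bernoulli between the two ends and solving for P₂: P₂ = P₁ + ½ρ(v₁² − v₂²) − ρgΔh.
P₂ = 121000 + ½·1000·(2.55² − 4.70²) − 1000·9.81·(+7.87) = 121000 + (-7800) − (77200) = 36000 Pa.

P₂ ≈ 36000 Pa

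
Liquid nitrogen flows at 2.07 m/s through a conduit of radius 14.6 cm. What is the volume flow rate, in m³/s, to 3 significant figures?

Q = A·v = 0.0670 m² × 2.07 m/s = 0.139 m³/s.

0.139 m³/s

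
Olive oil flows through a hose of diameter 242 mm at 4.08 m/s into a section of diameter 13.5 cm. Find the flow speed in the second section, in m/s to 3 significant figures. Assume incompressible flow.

v₂ = 13.1 m/s

The volume flow rate is constant, so v₂ = (A₁/A₂)v₁ = (460/143)·4.08 = 13.1 m/s.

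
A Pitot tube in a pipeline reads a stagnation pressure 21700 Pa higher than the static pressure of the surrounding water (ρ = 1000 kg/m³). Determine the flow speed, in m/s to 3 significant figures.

v ≈ 6.59 m/s

Bernoulli between the free stream and the stagnation point: ½ρv² = P_stag − P_static.
v = √(2ΔP/ρ) = √(2·21700/1000) = 6.59 m/s.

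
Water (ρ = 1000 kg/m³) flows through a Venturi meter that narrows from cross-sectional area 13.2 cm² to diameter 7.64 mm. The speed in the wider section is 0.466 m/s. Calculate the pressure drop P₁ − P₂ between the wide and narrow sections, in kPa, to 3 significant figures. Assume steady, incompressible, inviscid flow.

ΔP ≈ 89.9 kPa

By continuity, v₂ = v₁·A₁/A₂ = 0.466·(13.2/0.458) = 13.4 m/s.
The pipe is horizontal, so Bernoulli reduces to P₁ + ½ρv₁² = P₂ + ½ρv₂².
P₁ − P₂ = ½·1000·(13.4² − 0.466²) = ½·1000·180 = 89900 Pa.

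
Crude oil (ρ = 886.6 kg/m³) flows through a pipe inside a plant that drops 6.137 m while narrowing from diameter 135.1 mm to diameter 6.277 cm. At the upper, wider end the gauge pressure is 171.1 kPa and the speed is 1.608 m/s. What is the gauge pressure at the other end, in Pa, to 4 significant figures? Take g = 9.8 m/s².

P₂ ≈ 201000 Pa

By continuity, v₂ = v₁·A₁/A₂ = 1.608·(143.4/30.95) = 7.449 m/s.
Bernoulli: P₁ + ½ρv₁² + ρg h₁ = P₂ + ½ρv₂² + ρg h₂, so P₂ = P₁ + ½ρ(v₁² − v₂²) − ρg(h₂ − h₁).
P₂ = 171100 + ½·886.6·(1.608² − 7.449²) − 886.6·9.8·(−6.137) = 171100 + (-23450) − (-53320) = 201000 Pa.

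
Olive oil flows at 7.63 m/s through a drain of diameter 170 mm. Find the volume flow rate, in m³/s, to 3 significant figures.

Q ≈ 0.173 m³/s

Q = A·v = 0.0227 m² × 7.63 m/s = 0.173 m³/s.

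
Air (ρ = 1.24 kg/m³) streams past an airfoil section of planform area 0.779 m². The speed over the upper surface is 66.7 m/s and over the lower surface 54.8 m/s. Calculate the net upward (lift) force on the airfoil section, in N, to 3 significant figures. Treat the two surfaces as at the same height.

The faster flow above has the lower pressure; Bernoulli (same height) gives ΔP = ½ρ(v_up² − v_low²).
ΔP = ½·1.24·(66.7² − 54.8²) = 896 Pa.
Lift = ΔP · A = 896 × 0.779 = 698 N.

F ≈ 698 N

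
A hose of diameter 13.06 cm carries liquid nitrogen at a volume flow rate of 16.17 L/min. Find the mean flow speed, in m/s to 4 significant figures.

Q = 16.17 L/min = 0.0002695 m³/s.
v = Q/A = 0.0002695 / 0.01340 = 0.02012 m/s.

0.02012 m/s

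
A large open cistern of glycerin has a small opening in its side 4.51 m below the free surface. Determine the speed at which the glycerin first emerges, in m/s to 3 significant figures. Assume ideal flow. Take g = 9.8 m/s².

9.40 m/s

With the surface at rest and both surface and jet at atmospheric pressure, Bernoulli gives ρg h = ½ρv², so v = √(2gh) = √(2·9.8·4.51) = 9.40 m/s.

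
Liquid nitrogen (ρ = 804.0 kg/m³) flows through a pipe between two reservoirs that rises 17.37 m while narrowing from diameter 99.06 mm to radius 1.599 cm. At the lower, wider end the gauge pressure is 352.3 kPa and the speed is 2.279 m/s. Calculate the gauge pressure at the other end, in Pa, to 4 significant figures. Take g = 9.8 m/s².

The volume flow rate is constant, so v₂ = (A₁/A₂)v₁ = (77.07/8.032)·2.279 = 21.87 m/s.
Bernoulli: P₁ + ½ρv₁² + ρg h₁ = P₂ + ½ρv₂² + ρg h₂, so P₂ = P₁ + ½ρ(v₁² − v₂²) − ρg(h₂ − h₁).
P₂ = 352300 + ½·804.0·(2.279² − 21.87²) − 804.0·9.8·(+17.37) = 352300 + (-190100) − (136900) = 25310 Pa.

P₂ = 25310 Pa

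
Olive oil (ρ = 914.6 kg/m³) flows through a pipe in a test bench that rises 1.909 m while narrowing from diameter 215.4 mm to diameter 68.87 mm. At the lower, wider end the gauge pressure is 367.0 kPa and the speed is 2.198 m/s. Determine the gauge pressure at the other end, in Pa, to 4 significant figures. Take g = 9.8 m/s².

By continuity, v₂ = v₁·A₁/A₂ = 2.198·(364.4/37.25) = 21.50 m/s.
Bernoulli: P₁ + ½ρv₁² + ρg h₁ = P₂ + ½ρv₂² + ρg h₂, so P₂ = P₁ + ½ρ(v₁² − v₂²) − ρg(h₂ − h₁).
P₂ = 367000 + ½·914.6·(2.198² − 21.50²) − 914.6·9.8·(+1.909) = 367000 + (-209200) − (17110) = 140700 Pa.

P₂ ≈ 140700 Pa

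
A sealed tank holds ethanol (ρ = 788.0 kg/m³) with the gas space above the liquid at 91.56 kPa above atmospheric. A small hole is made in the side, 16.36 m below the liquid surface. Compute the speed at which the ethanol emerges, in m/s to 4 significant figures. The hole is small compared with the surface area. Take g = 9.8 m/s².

Take point 1 at the surface (v₁ ≈ 0) and point 2 at the hole (at atmospheric pressure). Bernoulli: P₁ + ρg h = P_atm + ½ρv₂².
With P₁ − P_atm = 91560 Pa, v₂ = √(2gh + 2ΔP/ρ) = √(2·9.8·16.36 + 2·91560/788.0) = 23.52 m/s.

v ≈ 23.52 m/s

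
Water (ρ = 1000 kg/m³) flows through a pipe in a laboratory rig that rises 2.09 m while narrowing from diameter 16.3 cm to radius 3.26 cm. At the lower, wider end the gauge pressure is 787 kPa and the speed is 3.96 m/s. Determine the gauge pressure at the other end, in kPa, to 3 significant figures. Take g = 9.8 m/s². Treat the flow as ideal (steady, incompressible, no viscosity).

P₂ ≈ 468 kPa

Mass conservation (A₁v₁ = A₂v₂) gives v₂ = 3.96 × 209/33.4 = 24.8 m/s.
Bernoulli: P₁ + ½ρv₁² + ρg h₁ = P₂ + ½ρv₂² + ρg h₂, so P₂ = P₁ + ½ρ(v₁² − v₂²) − ρg(h₂ − h₁).
P₂ = 787000 + ½·1000·(3.96² − 24.8²) − 1000·9.8·(+2.09) = 787000 + (-298000) − (20500) = 468000 Pa.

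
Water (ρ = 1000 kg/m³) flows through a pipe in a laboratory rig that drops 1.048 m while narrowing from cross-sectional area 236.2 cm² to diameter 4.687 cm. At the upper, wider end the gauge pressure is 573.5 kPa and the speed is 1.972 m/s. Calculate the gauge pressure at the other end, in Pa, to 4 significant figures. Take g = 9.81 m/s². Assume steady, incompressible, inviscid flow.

P₂ ≈ 221300 Pa

By continuity, v₂ = v₁·A₁/A₂ = 1.972·(236.2/17.25) = 27.00 m/s.
Applying Bernoulli between the two ends and solving for P₂: P₂ = P₁ + ½ρ(v₁² − v₂²) − ρgΔh.
P₂ = 573500 + ½·1000·(1.972² − 27.00²) − 1000·9.81·(−1.048) = 573500 + (-362500) − (-10280) = 221300 Pa.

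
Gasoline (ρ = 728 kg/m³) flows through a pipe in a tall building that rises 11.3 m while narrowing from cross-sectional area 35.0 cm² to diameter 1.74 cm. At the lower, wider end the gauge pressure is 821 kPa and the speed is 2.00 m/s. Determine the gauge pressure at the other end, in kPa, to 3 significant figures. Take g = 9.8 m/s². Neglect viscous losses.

P₂ = 426 kPa

Mass conservation (A₁v₁ = A₂v₂) gives v₂ = 2.00 × 35.0/2.38 = 29.4 m/s.
Bernoulli: P₁ + ½ρv₁² + ρg h₁ = P₂ + ½ρv₂² + ρg h₂, so P₂ = P₁ + ½ρ(v₁² − v₂²) − ρg(h₂ − h₁).
P₂ = 821000 + ½·728·(2.00² − 29.4²) − 728·9.8·(+11.3) = 821000 + (-314000) − (80600) = 426000 Pa.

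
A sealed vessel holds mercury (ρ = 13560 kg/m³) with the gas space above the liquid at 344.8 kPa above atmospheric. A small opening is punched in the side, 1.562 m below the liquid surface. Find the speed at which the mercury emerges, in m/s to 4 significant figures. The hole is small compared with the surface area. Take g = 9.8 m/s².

v = 9.026 m/s

Take point 1 at the surface (v₁ ≈ 0) and point 2 at the hole (at atmospheric pressure). Bernoulli: P₁ + ρg h = P_atm + ½ρv₂².
With P₁ − P_atm = 344800 Pa, v₂ = √(2gh + 2ΔP/ρ) = √(2·9.8·1.562 + 2·344800/13560) = 9.026 m/s.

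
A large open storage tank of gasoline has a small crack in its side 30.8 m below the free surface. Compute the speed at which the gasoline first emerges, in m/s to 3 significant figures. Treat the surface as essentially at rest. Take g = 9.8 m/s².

v = 24.6 m/s

Torricelli's result v = √(2gh) gives v = √(2·9.8·30.8) = 24.6 m/s.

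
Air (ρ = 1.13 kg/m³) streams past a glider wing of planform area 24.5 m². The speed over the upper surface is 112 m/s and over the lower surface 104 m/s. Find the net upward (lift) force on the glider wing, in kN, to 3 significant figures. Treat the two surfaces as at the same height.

F = 23.9 kN

The faster flow above has the lower pressure; Bernoulli (same height) gives ΔP = ½ρ(v_up² − v_low²).
ΔP = ½·1.13·(112² − 104²) = 976 Pa.
Lift = ΔP · A = 976 × 24.5 = 23900 N.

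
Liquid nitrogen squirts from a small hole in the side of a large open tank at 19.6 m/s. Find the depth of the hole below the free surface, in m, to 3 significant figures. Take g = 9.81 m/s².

h ≈ 19.6 m

Inverting v = √(2gh) gives h = v² / 2g.
h = 19.6²/(2·9.81) = 384/19.62 = 19.6 m.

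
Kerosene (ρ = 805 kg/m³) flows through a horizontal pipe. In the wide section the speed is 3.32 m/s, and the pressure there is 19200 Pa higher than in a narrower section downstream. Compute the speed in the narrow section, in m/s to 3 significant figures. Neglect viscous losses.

7.66 m/s

Horizontal Bernoulli: P₁ + ½ρv₁² = P₂ + ½ρv₂², so v₂² = v₁² + 2(P₁ − P₂)/ρ.
v₂ = √(3.32² + 2·19200/805) = √(11.0 + 47.7) = 7.66 m/s.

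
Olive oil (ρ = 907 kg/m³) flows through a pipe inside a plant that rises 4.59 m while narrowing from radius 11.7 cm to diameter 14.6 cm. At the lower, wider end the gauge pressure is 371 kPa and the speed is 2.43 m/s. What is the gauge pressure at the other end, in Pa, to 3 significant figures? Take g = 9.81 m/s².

P₂ = 315000 Pa

Mass conservation (A₁v₁ = A₂v₂) gives v₂ = 2.43 × 430/167 = 6.24 m/s.
Applying Bernoulli between the two ends and solving for P₂: P₂ = P₁ + ½ρ(v₁² − v₂²) − ρgΔh.
P₂ = 371000 + ½·907·(2.43² − 6.24²) − 907·9.81·(+4.59) = 371000 + (-15000) − (40800) = 315000 Pa.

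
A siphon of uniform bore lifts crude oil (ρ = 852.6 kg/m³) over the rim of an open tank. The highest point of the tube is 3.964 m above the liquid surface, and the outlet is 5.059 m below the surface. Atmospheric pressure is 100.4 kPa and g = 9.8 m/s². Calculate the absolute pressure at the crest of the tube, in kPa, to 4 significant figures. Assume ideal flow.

P_top ≈ 25.01 kPa

Bernoulli surface→outlet gives ½v² = g·h_out, so v = √(2·9.8·5.059) = 9.958 m/s.
With constant cross-section the crest speed equals v; applying Bernoulli from the surface up to the crest, P_top = P_atm − ½ρv² − ρg·h_top.
P_top = 100400 − ½·852.6·9.958² − 852.6·9.8·3.964 = 25010 Pa.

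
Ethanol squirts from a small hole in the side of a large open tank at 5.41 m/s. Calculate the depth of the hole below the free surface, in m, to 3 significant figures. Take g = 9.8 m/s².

Inverting v = √(2gh) gives h = v² / 2g.
h = 5.41²/(2·9.8) = 29.3/19.60 = 1.49 m.

1.49 m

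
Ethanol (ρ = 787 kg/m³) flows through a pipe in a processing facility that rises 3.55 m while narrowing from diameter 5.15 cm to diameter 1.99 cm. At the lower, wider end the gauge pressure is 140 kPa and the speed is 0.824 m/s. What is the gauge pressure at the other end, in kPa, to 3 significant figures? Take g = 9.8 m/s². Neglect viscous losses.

By continuity, v₂ = v₁·A₁/A₂ = 0.824·(20.8/3.11) = 5.52 m/s.
Energy conservation along the streamline gives P₂ = P₁ − ½ρ(v₂² − v₁²) − ρg(h₂ − h₁).
P₂ = 140000 + ½·787·(0.824² − 5.52²) − 787·9.8·(+3.55) = 140000 + (-11700) − (27400) = 101000 Pa.

P₂ = 101 kPa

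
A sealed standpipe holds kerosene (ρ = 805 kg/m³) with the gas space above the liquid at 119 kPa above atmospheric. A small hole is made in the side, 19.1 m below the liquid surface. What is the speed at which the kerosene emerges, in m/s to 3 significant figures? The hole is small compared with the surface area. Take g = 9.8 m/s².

Take point 1 at the surface (v₁ ≈ 0) and point 2 at the hole (at atmospheric pressure). Bernoulli: P₁ + ρg h = P_atm + ½ρv₂².
With P₁ − P_atm = 119000 Pa, v₂ = √(2gh + 2ΔP/ρ) = √(2·9.8·19.1 + 2·119000/805) = 25.9 m/s.

25.9 m/s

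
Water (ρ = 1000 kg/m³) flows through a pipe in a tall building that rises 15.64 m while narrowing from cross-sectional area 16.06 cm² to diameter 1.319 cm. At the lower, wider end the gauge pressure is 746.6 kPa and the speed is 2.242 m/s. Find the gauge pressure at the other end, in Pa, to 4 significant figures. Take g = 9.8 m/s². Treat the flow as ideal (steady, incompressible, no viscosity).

P₂ ≈ 248600 Pa

The volume flow rate is constant, so v₂ = (A₁/A₂)v₁ = (16.06/1.366)·2.242 = 26.35 m/s.
Bernoulli: P₁ + ½ρv₁² + ρg h₁ = P₂ + ½ρv₂² + ρg h₂, so P₂ = P₁ + ½ρ(v₁² − v₂²) − ρg(h₂ − h₁).
P₂ = 746600 + ½·1000·(2.242² − 26.35²) − 1000·9.8·(+15.64) = 746600 + (-344700) − (153300) = 248600 Pa.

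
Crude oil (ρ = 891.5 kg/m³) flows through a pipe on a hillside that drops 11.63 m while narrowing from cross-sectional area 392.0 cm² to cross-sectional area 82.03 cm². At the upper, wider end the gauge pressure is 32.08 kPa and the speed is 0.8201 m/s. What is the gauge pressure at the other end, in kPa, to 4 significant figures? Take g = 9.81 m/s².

P₂ ≈ 127.2 kPa

Mass conservation (A₁v₁ = A₂v₂) gives v₂ = 0.8201 × 392.0/82.03 = 3.919 m/s.
Applying Bernoulli between the two ends and solving for P₂: P₂ = P₁ + ½ρ(v₁² − v₂²) − ρgΔh.
P₂ = 32080 + ½·891.5·(0.8201² − 3.919²) − 891.5·9.81·(−11.63) = 32080 + (-6546) − (-101700) = 127200 Pa.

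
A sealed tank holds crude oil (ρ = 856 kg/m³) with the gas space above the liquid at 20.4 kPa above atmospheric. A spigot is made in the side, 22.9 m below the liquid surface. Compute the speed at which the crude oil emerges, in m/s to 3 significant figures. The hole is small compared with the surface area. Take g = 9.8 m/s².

v ≈ 22.3 m/s

Take point 1 at the surface (v₁ ≈ 0) and point 2 at the hole (at atmospheric pressure). Bernoulli: P₁ + ρg h = P_atm + ½ρv₂².
With P₁ − P_atm = 20400 Pa, v₂ = √(2gh + 2ΔP/ρ) = √(2·9.8·22.9 + 2·20400/856) = 22.3 m/s.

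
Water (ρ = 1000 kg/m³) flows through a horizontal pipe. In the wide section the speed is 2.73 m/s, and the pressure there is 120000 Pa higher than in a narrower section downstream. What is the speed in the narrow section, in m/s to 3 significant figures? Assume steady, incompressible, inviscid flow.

With h₁ = h₂, rearranging Bernoulli gives v₂ = √(v₁² + 2ΔP/ρ).
v₂ = √(2.73² + 2·120000/1000) = √(7.45 + 240) = 15.7 m/s.

v₂ = 15.7 m/s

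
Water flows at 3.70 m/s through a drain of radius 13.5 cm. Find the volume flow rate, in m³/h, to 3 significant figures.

Q = A·v = 0.0573 m² × 3.70 m/s = 0.212 m³/s.
Converting: 0.212 m³/s × 3600 = 763 m³/h.

Q ≈ 763 m³/h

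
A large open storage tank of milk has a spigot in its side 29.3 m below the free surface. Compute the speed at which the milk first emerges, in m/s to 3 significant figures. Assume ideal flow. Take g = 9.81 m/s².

Torricelli's result v = √(2gh) gives v = √(2·9.81·29.3) = 24.0 m/s.

v ≈ 24.0 m/s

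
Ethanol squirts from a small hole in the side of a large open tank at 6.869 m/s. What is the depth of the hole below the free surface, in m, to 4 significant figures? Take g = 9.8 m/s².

For a small hole in a large open tank, ½v² = gh, giving h = v²/(2g).
h = 6.869²/(2·9.8) = 47.18/19.60 = 2.407 m.

h ≈ 2.407 m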